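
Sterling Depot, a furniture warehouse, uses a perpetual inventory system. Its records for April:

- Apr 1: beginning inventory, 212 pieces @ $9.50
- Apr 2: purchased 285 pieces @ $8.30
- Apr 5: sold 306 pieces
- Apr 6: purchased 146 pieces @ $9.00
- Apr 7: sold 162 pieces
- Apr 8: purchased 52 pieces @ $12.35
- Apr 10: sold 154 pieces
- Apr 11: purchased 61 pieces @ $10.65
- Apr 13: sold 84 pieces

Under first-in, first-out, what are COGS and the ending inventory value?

Apr 5, 306 sold [FIFO — oldest first]: 212 @ $9.50 + 94 @ $8.30 = $2,794.20
Apr 7, 162 sold [FIFO — oldest first]: 162 @ $8.30 = $1,344.60
Apr 10, 154 sold [FIFO — oldest first]: 29 @ $8.30 + 125 @ $9.00 = $1,365.70
Apr 13, 84 sold [FIFO — oldest first]: 21 @ $9.00 + 52 @ $12.35 + 11 @ $10.65 = $948.35
Total COGS = $2,794.20 + $1,344.60 + $1,365.70 + $948.35 = $6,452.85
Ending inventory: 50 @ $10.65 = $532.50
Check: goods available $6,985.35 = COGS $6,452.85 + ending $532.50

COGS = $6,452.85; ending inventory = $532.50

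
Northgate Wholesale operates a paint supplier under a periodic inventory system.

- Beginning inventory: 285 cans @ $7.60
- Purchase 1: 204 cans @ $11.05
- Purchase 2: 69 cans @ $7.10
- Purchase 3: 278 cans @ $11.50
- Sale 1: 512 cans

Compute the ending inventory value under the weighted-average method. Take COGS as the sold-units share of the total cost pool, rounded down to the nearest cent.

Ending inventory = $3,141.99

Sale 1, sell 512: 512/836 × $8,107.10 → $4,965.11
Ending inventory (cost pool remaining) = $3,141.99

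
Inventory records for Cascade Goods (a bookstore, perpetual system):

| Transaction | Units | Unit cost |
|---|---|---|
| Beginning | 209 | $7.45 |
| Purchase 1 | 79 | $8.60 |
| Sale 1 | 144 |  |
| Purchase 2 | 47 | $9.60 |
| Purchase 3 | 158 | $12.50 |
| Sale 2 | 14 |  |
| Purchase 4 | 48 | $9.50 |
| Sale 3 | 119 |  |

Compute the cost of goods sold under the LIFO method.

Sale 1 (144) [LIFO — newest first]: 79 @ $8.60 + 65 @ $7.45 = $1,163.65
Sale 2 (14) [LIFO — newest first]: 14 @ $12.50 = $175.00
Sale 3 (119) [LIFO — newest first]: 48 @ $9.50 + 71 @ $12.50 = $1,343.50
Total COGS = $1,163.65 + $175.00 + $1,343.50 = $2,682.15
Ending inventory: 144 @ $7.45 + 47 @ $9.60 + 73 @ $12.50 = $2,436.50
Check: goods available $5,118.65 = COGS $2,682.15 + ending $2,436.50

COGS = $2,682.15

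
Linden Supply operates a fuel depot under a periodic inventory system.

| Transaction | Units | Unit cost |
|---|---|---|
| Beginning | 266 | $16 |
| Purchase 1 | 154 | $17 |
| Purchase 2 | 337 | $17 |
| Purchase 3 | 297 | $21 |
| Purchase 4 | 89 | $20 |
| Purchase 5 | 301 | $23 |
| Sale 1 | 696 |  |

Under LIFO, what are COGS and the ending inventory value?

Sale 1 (696) [LIFO — newest first]: 301 @ $23 + 89 @ $20 + 297 @ $21 + 9 @ $17 = $15,093
Ending inventory: 266 @ $16 + 154 @ $17 + 328 @ $17 = $12,450

COGS = $15,093; ending inventory = $12,450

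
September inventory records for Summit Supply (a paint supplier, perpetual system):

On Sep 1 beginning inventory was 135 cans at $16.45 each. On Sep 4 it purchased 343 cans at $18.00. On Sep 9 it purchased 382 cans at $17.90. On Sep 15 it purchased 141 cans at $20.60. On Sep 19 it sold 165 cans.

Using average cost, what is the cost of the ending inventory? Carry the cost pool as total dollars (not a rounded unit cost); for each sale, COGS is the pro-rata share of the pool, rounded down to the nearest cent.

Ending inventory = $15,147.51

After Sep 1: 135 on hand, pool $2,220.75 (≈ $16.4500 each)
After Sep 4: 478 on hand, pool $8,394.75 (≈ $17.5622 each)
After Sep 9: 860 on hand, pool $15,232.55 (≈ $17.7123 each)
After Sep 15: 1001 on hand, pool $18,137.15 (≈ $18.1190 each)
Sep 19, sell 165: 165/1001 × $18,137.15 → $2,989.64
Ending inventory (cost pool remaining) = $15,147.51
Check: goods available $18,137.15 = COGS $2,989.64 + ending $15,147.51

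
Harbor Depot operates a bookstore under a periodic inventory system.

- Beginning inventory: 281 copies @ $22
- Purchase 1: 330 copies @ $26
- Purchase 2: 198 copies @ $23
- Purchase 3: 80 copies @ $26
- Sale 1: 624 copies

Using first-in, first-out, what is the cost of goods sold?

COGS = $15,061

Sale 1 (624) [FIFO — oldest first]: 281 @ $22 + 330 @ $26 + 13 @ $23 = $15,061
Ending inventory: 185 @ $23 + 80 @ $26 = $6,335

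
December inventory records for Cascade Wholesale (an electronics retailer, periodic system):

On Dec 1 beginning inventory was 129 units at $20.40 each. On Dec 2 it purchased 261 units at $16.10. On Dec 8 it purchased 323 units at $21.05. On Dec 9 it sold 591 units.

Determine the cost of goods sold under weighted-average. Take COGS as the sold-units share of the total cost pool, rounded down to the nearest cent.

Dec 9, sell 591: 591/713 × $13,632.85 → $11,300.16
Ending inventory (cost pool remaining) = $2,332.69

COGS = $11,300.16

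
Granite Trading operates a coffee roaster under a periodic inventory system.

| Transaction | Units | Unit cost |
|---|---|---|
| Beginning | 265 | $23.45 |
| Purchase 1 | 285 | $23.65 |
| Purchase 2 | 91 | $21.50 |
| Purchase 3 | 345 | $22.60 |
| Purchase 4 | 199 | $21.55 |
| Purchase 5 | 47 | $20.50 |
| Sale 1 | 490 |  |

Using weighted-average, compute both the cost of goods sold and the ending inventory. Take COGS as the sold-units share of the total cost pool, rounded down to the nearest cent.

COGS = $11,120.43; ending inventory = $16,839.52

Sale 1, sell 490: 490/1232 × $27,959.95 → $11,120.43
Ending inventory (cost pool remaining) = $16,839.52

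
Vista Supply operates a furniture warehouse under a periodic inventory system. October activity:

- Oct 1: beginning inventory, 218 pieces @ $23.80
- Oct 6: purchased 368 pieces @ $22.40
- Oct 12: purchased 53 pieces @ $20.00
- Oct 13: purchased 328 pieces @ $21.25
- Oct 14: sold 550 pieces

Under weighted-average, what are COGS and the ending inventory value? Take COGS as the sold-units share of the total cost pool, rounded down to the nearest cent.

Oct 14, sell 550: 550/967 × $21,461.60 → $12,206.70
Ending inventory (cost pool remaining) = $9,254.90

COGS = $12,206.70; ending inventory = $9,254.90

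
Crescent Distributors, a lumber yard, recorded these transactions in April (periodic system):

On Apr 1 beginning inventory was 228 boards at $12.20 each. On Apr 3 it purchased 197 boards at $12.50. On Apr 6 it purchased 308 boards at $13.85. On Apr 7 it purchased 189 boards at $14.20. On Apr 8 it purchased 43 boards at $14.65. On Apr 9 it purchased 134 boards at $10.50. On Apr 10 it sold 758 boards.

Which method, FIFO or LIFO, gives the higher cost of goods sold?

LIFO

FIFO COGS: 228 @ $12.20 + 197 @ $12.50 + 308 @ $13.85 + 25 @ $14.20 = $9,864.90
LIFO COGS: 134 @ $10.50 + 43 @ $14.65 + 189 @ $14.20 + 308 @ $13.85 + 84 @ $12.50 = $10,036.55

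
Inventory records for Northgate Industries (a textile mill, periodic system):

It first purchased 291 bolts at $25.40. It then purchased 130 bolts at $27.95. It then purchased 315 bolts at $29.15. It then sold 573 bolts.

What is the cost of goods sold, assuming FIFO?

COGS = $15,455.70

Sale 1 (573) [FIFO — oldest first]: 291 @ $25.40 + 130 @ $27.95 + 152 @ $29.15 = $15,455.70
Ending inventory: 163 @ $29.15 = $4,751.45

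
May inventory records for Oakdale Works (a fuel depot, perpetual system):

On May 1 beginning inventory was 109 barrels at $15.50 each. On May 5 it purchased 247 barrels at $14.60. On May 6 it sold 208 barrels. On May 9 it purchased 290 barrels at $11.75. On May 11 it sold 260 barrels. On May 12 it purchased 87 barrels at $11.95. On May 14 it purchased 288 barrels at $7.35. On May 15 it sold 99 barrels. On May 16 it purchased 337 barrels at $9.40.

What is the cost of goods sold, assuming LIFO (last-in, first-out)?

May 6, 208 sold [LIFO — newest first]: 208 @ $14.60 = $3,036.80
May 11, 260 sold [LIFO — newest first]: 260 @ $11.75 = $3,055.00
May 15, 99 sold [LIFO — newest first]: 99 @ $7.35 = $727.65
Total COGS = $3,036.80 + $3,055.00 + $727.65 = $6,819.45
Ending inventory: 109 @ $15.50 + 39 @ $14.60 + 30 @ $11.75 + 87 @ $11.95 + 189 @ $7.35 + 337 @ $9.40 = $8,208.00
Check: goods available $15,027.45 = COGS $6,819.45 + ending $8,208.00

COGS = $6,819.45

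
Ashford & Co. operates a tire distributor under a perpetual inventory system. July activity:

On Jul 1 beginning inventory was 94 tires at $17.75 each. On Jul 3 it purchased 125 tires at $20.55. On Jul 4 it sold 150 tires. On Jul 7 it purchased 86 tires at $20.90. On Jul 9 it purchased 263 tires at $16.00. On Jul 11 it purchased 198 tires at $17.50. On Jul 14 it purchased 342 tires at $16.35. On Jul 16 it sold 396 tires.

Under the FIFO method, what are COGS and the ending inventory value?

COGS = $9,890.65; ending inventory = $9,408.70

Jul 4, 150 sold [FIFO — oldest first]: 94 @ $17.75 + 56 @ $20.55 = $2,819.30
Jul 16, 396 sold [FIFO — oldest first]: 69 @ $20.55 + 86 @ $20.90 + 241 @ $16.00 = $7,071.35
Total COGS = $2,819.30 + $7,071.35 = $9,890.65
Ending inventory: 22 @ $16.00 + 198 @ $17.50 + 342 @ $16.35 = $9,408.70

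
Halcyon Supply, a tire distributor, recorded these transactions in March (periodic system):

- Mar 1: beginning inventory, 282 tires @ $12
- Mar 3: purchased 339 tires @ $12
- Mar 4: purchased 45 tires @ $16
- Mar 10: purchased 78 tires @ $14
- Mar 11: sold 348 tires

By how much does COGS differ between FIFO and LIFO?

$336

FIFO COGS: 282 @ $12 + 66 @ $12 = $4,176
LIFO COGS: 78 @ $14 + 45 @ $16 + 225 @ $12 = $4,512
Difference = |$4,176 − $4,512| = $336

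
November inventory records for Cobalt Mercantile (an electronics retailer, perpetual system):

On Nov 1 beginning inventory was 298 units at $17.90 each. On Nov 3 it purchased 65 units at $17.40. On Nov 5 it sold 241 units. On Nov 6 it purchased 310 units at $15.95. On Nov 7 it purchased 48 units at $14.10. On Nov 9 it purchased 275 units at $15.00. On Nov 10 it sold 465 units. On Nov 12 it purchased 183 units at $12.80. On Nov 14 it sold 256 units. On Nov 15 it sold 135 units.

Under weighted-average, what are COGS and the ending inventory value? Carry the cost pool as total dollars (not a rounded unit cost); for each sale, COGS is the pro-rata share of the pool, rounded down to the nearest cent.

After Nov 1: 298 on hand, pool $5,334.20 (≈ $17.9000 each)
After Nov 3: 363 on hand, pool $6,465.20 (≈ $17.8105 each)
Nov 5, sell 241: 241/363 × $6,465.20 → $4,292.32
After Nov 6: 432 on hand, pool $7,117.38 (≈ $16.4754 each)
After Nov 7: 480 on hand, pool $7,794.18 (≈ $16.2379 each)
After Nov 9: 755 on hand, pool $11,919.18 (≈ $15.7870 each)
Nov 10, sell 465: 465/755 × $11,919.18 → $7,340.95
After Nov 12: 473 on hand, pool $6,920.63 (≈ $14.6314 each)
Nov 14, sell 256: 256/473 × $6,920.63 → $3,745.62
Nov 15, sell 135: 135/217 × $3,175.01 → $1,975.23
Total COGS = $4,292.32 + $7,340.95 + $3,745.62 + $1,975.23 = $17,354.12
Ending inventory (cost pool remaining) = $1,199.78

COGS = $17,354.12; ending inventory = $1,199.78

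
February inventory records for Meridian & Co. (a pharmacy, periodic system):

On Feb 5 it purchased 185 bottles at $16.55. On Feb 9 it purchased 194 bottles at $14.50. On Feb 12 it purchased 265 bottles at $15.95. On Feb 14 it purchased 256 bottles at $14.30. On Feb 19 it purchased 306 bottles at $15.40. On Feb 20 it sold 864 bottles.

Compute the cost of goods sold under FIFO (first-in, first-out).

Feb 20, 864 sold [FIFO — oldest first]: 185 @ $16.55 + 194 @ $14.50 + 265 @ $15.95 + 220 @ $14.30 = $13,247.50
Ending inventory: 36 @ $14.30 + 306 @ $15.40 = $5,227.20
Check: goods available $18,474.70 = COGS $13,247.50 + ending $5,227.20

COGS = $13,247.50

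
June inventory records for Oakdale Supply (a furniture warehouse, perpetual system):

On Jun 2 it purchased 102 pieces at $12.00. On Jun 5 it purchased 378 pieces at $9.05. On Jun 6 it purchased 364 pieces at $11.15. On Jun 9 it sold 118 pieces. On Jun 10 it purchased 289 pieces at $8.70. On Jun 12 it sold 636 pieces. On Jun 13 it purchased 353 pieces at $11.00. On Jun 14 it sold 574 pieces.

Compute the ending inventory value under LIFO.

Ending inventory = $1,730.80

Jun 9, 118 sold [LIFO — newest first]: 118 @ $11.15 = $1,315.70
Jun 12, 636 sold [LIFO — newest first]: 289 @ $8.70 + 246 @ $11.15 + 101 @ $9.05 = $6,171.25
Jun 14, 574 sold [LIFO — newest first]: 353 @ $11.00 + 221 @ $9.05 = $5,883.05
Total COGS = $1,315.70 + $6,171.25 + $5,883.05 = $13,370.00
Ending inventory: 102 @ $12.00 + 56 @ $9.05 = $1,730.80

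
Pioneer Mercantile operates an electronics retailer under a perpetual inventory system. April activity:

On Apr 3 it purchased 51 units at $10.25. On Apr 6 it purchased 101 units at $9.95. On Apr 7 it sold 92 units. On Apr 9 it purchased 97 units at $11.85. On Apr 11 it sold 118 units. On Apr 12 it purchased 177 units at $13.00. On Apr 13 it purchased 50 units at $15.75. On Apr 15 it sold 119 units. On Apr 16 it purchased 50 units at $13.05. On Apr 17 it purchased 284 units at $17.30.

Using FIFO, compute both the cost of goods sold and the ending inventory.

Apr 7, 92 sold [FIFO — oldest first]: 51 @ $10.25 + 41 @ $9.95 = $930.70
Apr 11, 118 sold [FIFO — oldest first]: 60 @ $9.95 + 58 @ $11.85 = $1,284.30
Apr 15, 119 sold [FIFO — oldest first]: 39 @ $11.85 + 80 @ $13.00 = $1,502.15
Total COGS = $930.70 + $1,284.30 + $1,502.15 = $3,717.15
Ending inventory: 97 @ $13.00 + 50 @ $15.75 + 50 @ $13.05 + 284 @ $17.30 = $7,614.20

COGS = $3,717.15; ending inventory = $7,614.20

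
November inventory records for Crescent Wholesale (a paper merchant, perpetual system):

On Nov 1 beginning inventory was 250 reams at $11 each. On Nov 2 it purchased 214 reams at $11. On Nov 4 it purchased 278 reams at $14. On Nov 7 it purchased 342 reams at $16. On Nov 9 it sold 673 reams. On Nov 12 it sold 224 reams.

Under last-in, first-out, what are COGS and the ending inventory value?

Nov 9, 673 sold [LIFO — newest first]: 342 @ $16 + 278 @ $14 + 53 @ $11 = $9,947
Nov 12, 224 sold [LIFO — newest first]: 161 @ $11 + 63 @ $11 = $2,464
Total COGS = $9,947 + $2,464 = $12,411
Ending inventory: 187 @ $11 = $2,057

COGS = $12,411; ending inventory = $2,057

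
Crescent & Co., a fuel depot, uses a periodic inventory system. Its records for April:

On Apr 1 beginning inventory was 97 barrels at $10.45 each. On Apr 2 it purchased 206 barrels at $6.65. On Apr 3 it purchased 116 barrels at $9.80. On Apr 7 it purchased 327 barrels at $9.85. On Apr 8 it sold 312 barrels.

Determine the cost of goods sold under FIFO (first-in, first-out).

COGS = $2,471.75

Apr 8, 312 sold [FIFO — oldest first]: 97 @ $10.45 + 206 @ $6.65 + 9 @ $9.80 = $2,471.75
Ending inventory: 107 @ $9.80 + 327 @ $9.85 = $4,269.55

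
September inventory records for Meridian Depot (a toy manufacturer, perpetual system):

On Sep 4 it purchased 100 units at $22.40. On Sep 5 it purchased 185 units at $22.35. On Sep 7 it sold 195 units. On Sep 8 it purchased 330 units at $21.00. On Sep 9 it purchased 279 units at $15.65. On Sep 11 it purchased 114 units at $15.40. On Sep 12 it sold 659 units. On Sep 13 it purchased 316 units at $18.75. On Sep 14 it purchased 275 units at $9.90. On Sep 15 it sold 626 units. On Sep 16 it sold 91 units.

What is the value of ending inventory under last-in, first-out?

Ending inventory = $627.20

Sep 7, 195 sold [LIFO — newest first]: 185 @ $22.35 + 10 @ $22.40 = $4,358.75
Sep 12, 659 sold [LIFO — newest first]: 114 @ $15.40 + 279 @ $15.65 + 266 @ $21.00 = $11,707.95
Sep 15, 626 sold [LIFO — newest first]: 275 @ $9.90 + 316 @ $18.75 + 35 @ $21.00 = $9,382.50
Sep 16, 91 sold [LIFO — newest first]: 29 @ $21.00 + 62 @ $22.40 = $1,997.80
Total COGS = $4,358.75 + $11,707.95 + $9,382.50 + $1,997.80 = $27,447.00
Ending inventory: 28 @ $22.40 = $627.20
Check: goods available $28,074.20 = COGS $27,447.00 + ending $627.20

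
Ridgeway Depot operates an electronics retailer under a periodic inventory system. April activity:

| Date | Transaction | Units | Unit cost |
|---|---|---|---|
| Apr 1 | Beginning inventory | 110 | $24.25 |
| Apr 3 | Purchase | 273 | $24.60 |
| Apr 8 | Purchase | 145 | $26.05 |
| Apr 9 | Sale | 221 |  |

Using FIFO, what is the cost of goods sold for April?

COGS = $5,398.10

Apr 9, 221 sold [FIFO — oldest first]: 110 @ $24.25 + 111 @ $24.60 = $5,398.10
Ending inventory: 162 @ $24.60 + 145 @ $26.05 = $7,762.45
Check: goods available $13,160.55 = COGS $5,398.10 + ending $7,762.45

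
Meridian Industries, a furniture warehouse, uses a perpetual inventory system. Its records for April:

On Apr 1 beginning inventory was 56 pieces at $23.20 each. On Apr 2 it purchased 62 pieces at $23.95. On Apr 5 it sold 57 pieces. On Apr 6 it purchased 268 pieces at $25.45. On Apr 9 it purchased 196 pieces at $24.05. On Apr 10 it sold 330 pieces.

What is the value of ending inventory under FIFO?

Apr 5, 57 sold [FIFO — oldest first]: 56 @ $23.20 + 1 @ $23.95 = $1,323.15
Apr 10, 330 sold [FIFO — oldest first]: 61 @ $23.95 + 268 @ $25.45 + 1 @ $24.05 = $8,305.60
Total COGS = $1,323.15 + $8,305.60 = $9,628.75
Ending inventory: 195 @ $24.05 = $4,689.75

Ending inventory = $4,689.75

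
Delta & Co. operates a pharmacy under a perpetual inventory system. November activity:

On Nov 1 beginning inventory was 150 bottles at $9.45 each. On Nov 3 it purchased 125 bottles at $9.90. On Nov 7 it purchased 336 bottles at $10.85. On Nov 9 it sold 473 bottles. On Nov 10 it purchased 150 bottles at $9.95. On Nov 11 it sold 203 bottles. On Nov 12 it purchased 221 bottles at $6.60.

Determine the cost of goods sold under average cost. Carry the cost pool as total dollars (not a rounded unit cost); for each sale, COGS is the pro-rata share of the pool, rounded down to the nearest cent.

After Nov 1: 150 on hand, pool $1,417.50 (≈ $9.4500 each)
After Nov 3: 275 on hand, pool $2,655.00 (≈ $9.6545 each)
After Nov 7: 611 on hand, pool $6,300.60 (≈ $10.3119 each)
Nov 9, sell 473: 473/611 × $6,300.60 → $4,877.55
After Nov 10: 288 on hand, pool $2,915.55 (≈ $10.1234 each)
Nov 11, sell 203: 203/288 × $2,915.55 → $2,055.05
After Nov 12: 306 on hand, pool $2,319.10 (≈ $7.5788 each)
Total COGS = $4,877.55 + $2,055.05 = $6,932.60
Ending inventory (cost pool remaining) = $2,319.10

COGS = $6,932.60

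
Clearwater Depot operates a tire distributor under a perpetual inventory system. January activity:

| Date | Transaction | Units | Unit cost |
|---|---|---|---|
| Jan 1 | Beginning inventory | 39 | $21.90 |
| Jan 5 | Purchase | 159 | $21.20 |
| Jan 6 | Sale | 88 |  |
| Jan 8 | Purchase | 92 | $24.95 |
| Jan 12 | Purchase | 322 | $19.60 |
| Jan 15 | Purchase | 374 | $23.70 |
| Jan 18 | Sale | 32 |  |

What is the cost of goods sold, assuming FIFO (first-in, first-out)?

Jan 6, 88 sold [FIFO — oldest first]: 39 @ $21.90 + 49 @ $21.20 = $1,892.90
Jan 18, 32 sold [FIFO — oldest first]: 32 @ $21.20 = $678.40
Total COGS = $1,892.90 + $678.40 = $2,571.30
Ending inventory: 78 @ $21.20 + 92 @ $24.95 + 322 @ $19.60 + 374 @ $23.70 = $19,124.00

COGS = $2,571.30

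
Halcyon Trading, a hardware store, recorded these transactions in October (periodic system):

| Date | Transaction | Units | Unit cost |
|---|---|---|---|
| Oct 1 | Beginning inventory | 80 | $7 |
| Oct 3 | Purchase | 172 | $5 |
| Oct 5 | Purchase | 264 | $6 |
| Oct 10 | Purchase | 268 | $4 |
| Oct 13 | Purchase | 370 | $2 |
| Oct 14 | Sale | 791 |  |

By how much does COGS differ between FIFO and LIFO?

$1,360

FIFO COGS: 80 @ $7 + 172 @ $5 + 264 @ $6 + 268 @ $4 + 7 @ $2 = $4,090
LIFO COGS: 370 @ $2 + 268 @ $4 + 153 @ $6 = $2,730
Difference = |$4,090 − $2,730| = $1,360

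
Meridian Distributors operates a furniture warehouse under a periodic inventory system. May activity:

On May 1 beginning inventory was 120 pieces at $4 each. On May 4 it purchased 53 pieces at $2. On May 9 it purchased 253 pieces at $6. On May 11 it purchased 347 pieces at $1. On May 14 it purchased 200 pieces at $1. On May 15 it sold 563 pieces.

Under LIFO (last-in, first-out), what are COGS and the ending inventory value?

May 15, 563 sold [LIFO — newest first]: 200 @ $1 + 347 @ $1 + 16 @ $6 = $643
Ending inventory: 120 @ $4 + 53 @ $2 + 237 @ $6 = $2,008

COGS = $643; ending inventory = $2,008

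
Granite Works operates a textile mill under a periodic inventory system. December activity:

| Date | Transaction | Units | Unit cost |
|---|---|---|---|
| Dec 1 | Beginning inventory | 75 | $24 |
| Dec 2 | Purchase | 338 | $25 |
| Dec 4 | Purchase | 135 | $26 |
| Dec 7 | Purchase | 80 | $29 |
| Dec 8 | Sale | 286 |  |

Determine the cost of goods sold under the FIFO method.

Dec 8, 286 sold [FIFO — oldest first]: 75 @ $24 + 211 @ $25 = $7,075
Ending inventory: 127 @ $25 + 135 @ $26 + 80 @ $29 = $9,005
Check: goods available $16,080 = COGS $7,075 + ending $9,005

COGS = $7,075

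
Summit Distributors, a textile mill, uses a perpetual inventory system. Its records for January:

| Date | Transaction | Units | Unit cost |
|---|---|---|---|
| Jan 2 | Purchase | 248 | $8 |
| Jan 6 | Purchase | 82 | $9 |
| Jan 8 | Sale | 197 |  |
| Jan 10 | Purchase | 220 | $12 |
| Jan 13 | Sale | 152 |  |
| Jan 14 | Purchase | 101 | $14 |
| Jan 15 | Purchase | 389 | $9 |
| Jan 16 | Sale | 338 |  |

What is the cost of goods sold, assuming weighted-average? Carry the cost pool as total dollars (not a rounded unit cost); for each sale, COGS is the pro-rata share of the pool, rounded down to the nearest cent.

After Jan 2: 248 on hand, pool $1,984.00 (≈ $8.0000 each)
After Jan 6: 330 on hand, pool $2,722.00 (≈ $8.2485 each)
Jan 8, sell 197: 197/330 × $2,722.00 → $1,624.95
After Jan 10: 353 on hand, pool $3,737.05 (≈ $10.5865 each)
Jan 13, sell 152: 152/353 × $3,737.05 → $1,609.15
After Jan 14: 302 on hand, pool $3,541.90 (≈ $11.7281 each)
After Jan 15: 691 on hand, pool $7,042.90 (≈ $10.1923 each)
Jan 16, sell 338: 338/691 × $7,042.90 → $3,445.00
Total COGS = $1,624.95 + $1,609.15 + $3,445.00 = $6,679.10
Ending inventory (cost pool remaining) = $3,597.90

COGS = $6,679.10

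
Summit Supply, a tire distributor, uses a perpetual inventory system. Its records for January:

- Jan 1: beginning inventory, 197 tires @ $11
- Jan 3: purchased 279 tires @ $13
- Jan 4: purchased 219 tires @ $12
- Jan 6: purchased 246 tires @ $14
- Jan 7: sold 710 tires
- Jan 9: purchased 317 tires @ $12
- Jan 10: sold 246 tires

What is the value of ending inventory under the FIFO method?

Jan 7, 710 sold [FIFO — oldest first]: 197 @ $11 + 279 @ $13 + 219 @ $12 + 15 @ $14 = $8,632
Jan 10, 246 sold [FIFO — oldest first]: 231 @ $14 + 15 @ $12 = $3,414
Total COGS = $8,632 + $3,414 = $12,046
Ending inventory: 302 @ $12 = $3,624

Ending inventory = $3,624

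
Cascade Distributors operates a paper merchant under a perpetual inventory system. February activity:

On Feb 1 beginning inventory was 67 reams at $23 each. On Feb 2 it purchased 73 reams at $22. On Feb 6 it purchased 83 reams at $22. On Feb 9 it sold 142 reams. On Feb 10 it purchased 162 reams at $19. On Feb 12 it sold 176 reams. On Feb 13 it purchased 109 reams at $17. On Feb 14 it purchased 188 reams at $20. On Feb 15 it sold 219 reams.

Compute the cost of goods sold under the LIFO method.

COGS = $10,797

Feb 9, 142 sold [LIFO — newest first]: 83 @ $22 + 59 @ $22 = $3,124
Feb 12, 176 sold [LIFO — newest first]: 162 @ $19 + 14 @ $22 = $3,386
Feb 15, 219 sold [LIFO — newest first]: 188 @ $20 + 31 @ $17 = $4,287
Total COGS = $3,124 + $3,386 + $4,287 = $10,797
Ending inventory: 67 @ $23 + 78 @ $17 = $2,867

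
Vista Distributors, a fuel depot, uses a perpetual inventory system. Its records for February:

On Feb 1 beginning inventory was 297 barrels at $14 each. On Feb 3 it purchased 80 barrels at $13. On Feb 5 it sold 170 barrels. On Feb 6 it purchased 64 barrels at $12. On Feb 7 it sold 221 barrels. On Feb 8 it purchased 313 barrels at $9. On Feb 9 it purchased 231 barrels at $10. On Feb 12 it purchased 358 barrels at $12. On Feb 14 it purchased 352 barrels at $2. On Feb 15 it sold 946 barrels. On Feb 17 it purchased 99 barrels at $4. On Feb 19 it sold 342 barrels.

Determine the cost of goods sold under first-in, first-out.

COGS = $16,061

Feb 5, 170 sold [FIFO — oldest first]: 170 @ $14 = $2,380
Feb 7, 221 sold [FIFO — oldest first]: 127 @ $14 + 80 @ $13 + 14 @ $12 = $2,986
Feb 15, 946 sold [FIFO — oldest first]: 50 @ $12 + 313 @ $9 + 231 @ $10 + 352 @ $12 = $9,951
Feb 19, 342 sold [FIFO — oldest first]: 6 @ $12 + 336 @ $2 = $744
Total COGS = $2,380 + $2,986 + $9,951 + $744 = $16,061
Ending inventory: 16 @ $2 + 99 @ $4 = $428
Check: goods available $16,489 = COGS $16,061 + ending $428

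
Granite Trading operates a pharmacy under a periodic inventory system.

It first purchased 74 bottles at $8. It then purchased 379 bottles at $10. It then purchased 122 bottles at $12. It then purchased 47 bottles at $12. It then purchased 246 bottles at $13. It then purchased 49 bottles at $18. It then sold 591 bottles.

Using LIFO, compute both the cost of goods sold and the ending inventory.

Sale 1 (591) [LIFO — newest first]: 49 @ $18 + 246 @ $13 + 47 @ $12 + 122 @ $12 + 127 @ $10 = $7,378
Ending inventory: 74 @ $8 + 252 @ $10 = $3,112
Check: goods available $10,490 = COGS $7,378 + ending $3,112

COGS = $7,378; ending inventory = $3,112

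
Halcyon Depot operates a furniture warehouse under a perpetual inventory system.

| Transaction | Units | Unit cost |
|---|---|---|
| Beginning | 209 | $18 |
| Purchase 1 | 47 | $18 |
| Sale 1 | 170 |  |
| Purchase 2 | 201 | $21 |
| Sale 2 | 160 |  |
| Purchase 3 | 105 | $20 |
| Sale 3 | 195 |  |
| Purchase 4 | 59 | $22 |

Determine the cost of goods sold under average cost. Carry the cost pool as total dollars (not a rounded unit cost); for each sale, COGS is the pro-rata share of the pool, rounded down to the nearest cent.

COGS = $10,186.95

After Beginning: 209 on hand, pool $3,762.00 (≈ $18.0000 each)
After Purchase 1: 256 on hand, pool $4,608.00 (≈ $18.0000 each)
Sale 1, sell 170: 170/256 × $4,608.00 → $3,060.00
After Purchase 2: 287 on hand, pool $5,769.00 (≈ $20.1010 each)
Sale 2, sell 160: 160/287 × $5,769.00 → $3,216.16
After Purchase 3: 232 on hand, pool $4,652.84 (≈ $20.0553 each)
Sale 3, sell 195: 195/232 × $4,652.84 → $3,910.79
After Purchase 4: 96 on hand, pool $2,040.05 (≈ $21.2505 each)
Total COGS = $3,060.00 + $3,216.16 + $3,910.79 = $10,186.95
Ending inventory (cost pool remaining) = $2,040.05
Check: goods available $12,227.00 = COGS $10,186.95 + ending $2,040.05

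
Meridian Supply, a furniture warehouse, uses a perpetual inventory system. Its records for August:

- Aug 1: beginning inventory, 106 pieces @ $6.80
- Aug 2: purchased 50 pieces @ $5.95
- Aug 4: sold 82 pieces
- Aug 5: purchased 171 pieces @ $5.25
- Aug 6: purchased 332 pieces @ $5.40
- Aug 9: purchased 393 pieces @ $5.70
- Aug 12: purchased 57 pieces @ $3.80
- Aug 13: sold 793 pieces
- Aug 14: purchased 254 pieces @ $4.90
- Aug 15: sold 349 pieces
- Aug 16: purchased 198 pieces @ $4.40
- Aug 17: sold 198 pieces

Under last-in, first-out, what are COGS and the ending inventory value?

Aug 4, 82 sold [LIFO — newest first]: 50 @ $5.95 + 32 @ $6.80 = $515.10
Aug 13, 793 sold [LIFO — newest first]: 57 @ $3.80 + 393 @ $5.70 + 332 @ $5.40 + 11 @ $5.25 = $4,307.25
Aug 15, 349 sold [LIFO — newest first]: 254 @ $4.90 + 95 @ $5.25 = $1,743.35
Aug 17, 198 sold [LIFO — newest first]: 198 @ $4.40 = $871.20
Total COGS = $515.10 + $4,307.25 + $1,743.35 + $871.20 = $7,436.90
Ending inventory: 74 @ $6.80 + 65 @ $5.25 = $844.45

COGS = $7,436.90; ending inventory = $844.45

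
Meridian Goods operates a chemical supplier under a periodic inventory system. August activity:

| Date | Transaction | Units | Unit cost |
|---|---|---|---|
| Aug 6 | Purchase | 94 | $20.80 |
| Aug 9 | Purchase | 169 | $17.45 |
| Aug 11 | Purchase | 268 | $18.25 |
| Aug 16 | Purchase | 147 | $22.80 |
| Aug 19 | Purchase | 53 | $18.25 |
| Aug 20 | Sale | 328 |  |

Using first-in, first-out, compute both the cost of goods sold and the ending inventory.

Aug 20, 328 sold [FIFO — oldest first]: 94 @ $20.80 + 169 @ $17.45 + 65 @ $18.25 = $6,090.50
Ending inventory: 203 @ $18.25 + 147 @ $22.80 + 53 @ $18.25 = $8,023.60
Check: goods available $14,114.10 = COGS $6,090.50 + ending $8,023.60

COGS = $6,090.50; ending inventory = $8,023.60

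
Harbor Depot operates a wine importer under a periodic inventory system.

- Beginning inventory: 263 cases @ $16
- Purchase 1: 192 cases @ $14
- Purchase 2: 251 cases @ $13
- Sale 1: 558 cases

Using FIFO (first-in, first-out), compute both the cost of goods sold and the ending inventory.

Sale 1 (558) [FIFO — oldest first]: 263 @ $16 + 192 @ $14 + 103 @ $13 = $8,235
Ending inventory: 148 @ $13 = $1,924

COGS = $8,235; ending inventory = $1,924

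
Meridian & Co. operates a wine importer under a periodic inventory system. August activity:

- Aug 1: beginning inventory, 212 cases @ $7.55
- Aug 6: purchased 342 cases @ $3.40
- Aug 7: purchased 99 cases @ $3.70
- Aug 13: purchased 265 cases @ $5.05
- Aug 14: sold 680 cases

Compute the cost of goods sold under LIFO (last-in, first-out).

COGS = $2,778.95

Aug 14, 680 sold [LIFO — newest first]: 265 @ $5.05 + 99 @ $3.70 + 316 @ $3.40 = $2,778.95
Ending inventory: 212 @ $7.55 + 26 @ $3.40 = $1,689.00
Check: goods available $4,467.95 = COGS $2,778.95 + ending $1,689.00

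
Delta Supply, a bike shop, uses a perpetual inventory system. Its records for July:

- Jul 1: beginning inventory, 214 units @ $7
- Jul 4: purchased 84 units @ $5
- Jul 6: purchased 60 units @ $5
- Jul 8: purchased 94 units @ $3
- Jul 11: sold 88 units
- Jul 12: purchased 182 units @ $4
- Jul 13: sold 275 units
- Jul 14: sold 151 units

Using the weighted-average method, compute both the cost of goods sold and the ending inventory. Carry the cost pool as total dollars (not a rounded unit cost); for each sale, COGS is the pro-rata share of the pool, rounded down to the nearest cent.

After Jul 1: 214 on hand, pool $1,498.00 (≈ $7.0000 each)
After Jul 4: 298 on hand, pool $1,918.00 (≈ $6.4362 each)
After Jul 6: 358 on hand, pool $2,218.00 (≈ $6.1955 each)
After Jul 8: 452 on hand, pool $2,500.00 (≈ $5.5310 each)
Jul 11, sell 88: 88/452 × $2,500.00 → $486.72
After Jul 12: 546 on hand, pool $2,741.28 (≈ $5.0207 each)
Jul 13, sell 275: 275/546 × $2,741.28 → $1,380.68
Jul 14, sell 151: 151/271 × $1,360.60 → $758.12
Total COGS = $486.72 + $1,380.68 + $758.12 = $2,625.52
Ending inventory (cost pool remaining) = $602.48
Check: goods available $3,228.00 = COGS $2,625.52 + ending $602.48

COGS = $2,625.52; ending inventory = $602.48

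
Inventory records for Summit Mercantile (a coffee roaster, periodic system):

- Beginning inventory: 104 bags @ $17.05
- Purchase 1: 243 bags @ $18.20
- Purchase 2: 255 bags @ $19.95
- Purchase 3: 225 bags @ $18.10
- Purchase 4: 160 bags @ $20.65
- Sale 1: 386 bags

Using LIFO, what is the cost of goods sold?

Sale 1 (386) [LIFO — newest first]: 160 @ $20.65 + 225 @ $18.10 + 1 @ $19.95 = $7,396.45
Ending inventory: 104 @ $17.05 + 243 @ $18.20 + 254 @ $19.95 = $11,263.10

COGS = $7,396.45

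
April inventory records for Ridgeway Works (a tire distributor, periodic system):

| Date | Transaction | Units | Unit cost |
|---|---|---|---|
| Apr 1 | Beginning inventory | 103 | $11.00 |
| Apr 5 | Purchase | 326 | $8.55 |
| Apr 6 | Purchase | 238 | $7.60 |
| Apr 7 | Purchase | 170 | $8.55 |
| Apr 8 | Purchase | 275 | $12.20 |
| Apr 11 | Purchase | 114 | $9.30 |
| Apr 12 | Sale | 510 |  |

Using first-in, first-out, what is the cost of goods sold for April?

Apr 12, 510 sold [FIFO — oldest first]: 103 @ $11.00 + 326 @ $8.55 + 81 @ $7.60 = $4,535.90
Ending inventory: 157 @ $7.60 + 170 @ $8.55 + 275 @ $12.20 + 114 @ $9.30 = $7,061.90
Check: goods available $11,597.80 = COGS $4,535.90 + ending $7,061.90

COGS = $4,535.90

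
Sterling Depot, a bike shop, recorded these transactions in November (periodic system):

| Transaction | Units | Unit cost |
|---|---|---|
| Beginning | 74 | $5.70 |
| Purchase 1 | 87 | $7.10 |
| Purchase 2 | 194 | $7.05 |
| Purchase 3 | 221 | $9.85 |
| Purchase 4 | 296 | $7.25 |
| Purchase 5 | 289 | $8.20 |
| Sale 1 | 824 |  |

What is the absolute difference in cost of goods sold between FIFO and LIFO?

$437.50

FIFO COGS: 74 @ $5.70 + 87 @ $7.10 + 194 @ $7.05 + 221 @ $9.85 + 248 @ $7.25 = $6,382.05
LIFO COGS: 289 @ $8.20 + 296 @ $7.25 + 221 @ $9.85 + 18 @ $7.05 = $6,819.55
Difference = |$6,382.05 − $6,819.55| = $437.50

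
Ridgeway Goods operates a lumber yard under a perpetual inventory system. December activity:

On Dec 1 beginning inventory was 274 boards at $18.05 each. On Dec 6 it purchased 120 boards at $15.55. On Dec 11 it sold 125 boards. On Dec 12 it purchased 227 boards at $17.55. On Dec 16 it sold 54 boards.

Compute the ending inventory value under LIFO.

Dec 11, 125 sold [LIFO — newest first]: 120 @ $15.55 + 5 @ $18.05 = $1,956.25
Dec 16, 54 sold [LIFO — newest first]: 54 @ $17.55 = $947.70
Total COGS = $1,956.25 + $947.70 = $2,903.95
Ending inventory: 269 @ $18.05 + 173 @ $17.55 = $7,891.60
Check: goods available $10,795.55 = COGS $2,903.95 + ending $7,891.60

Ending inventory = $7,891.60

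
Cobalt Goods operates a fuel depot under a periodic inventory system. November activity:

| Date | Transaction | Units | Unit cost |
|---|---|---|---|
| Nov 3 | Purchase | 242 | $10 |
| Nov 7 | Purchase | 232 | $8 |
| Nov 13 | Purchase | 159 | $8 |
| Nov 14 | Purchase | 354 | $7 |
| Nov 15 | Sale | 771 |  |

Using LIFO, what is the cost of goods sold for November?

COGS = $5,866

Nov 15, 771 sold [LIFO — newest first]: 354 @ $7 + 159 @ $8 + 232 @ $8 + 26 @ $10 = $5,866
Ending inventory: 216 @ $10 = $2,160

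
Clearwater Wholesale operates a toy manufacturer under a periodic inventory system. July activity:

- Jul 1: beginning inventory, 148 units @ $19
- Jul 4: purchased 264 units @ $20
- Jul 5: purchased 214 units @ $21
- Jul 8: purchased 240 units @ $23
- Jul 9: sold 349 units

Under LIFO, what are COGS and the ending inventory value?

COGS = $7,809; ending inventory = $10,297

Jul 9, 349 sold [LIFO — newest first]: 240 @ $23 + 109 @ $21 = $7,809
Ending inventory: 148 @ $19 + 264 @ $20 + 105 @ $21 = $10,297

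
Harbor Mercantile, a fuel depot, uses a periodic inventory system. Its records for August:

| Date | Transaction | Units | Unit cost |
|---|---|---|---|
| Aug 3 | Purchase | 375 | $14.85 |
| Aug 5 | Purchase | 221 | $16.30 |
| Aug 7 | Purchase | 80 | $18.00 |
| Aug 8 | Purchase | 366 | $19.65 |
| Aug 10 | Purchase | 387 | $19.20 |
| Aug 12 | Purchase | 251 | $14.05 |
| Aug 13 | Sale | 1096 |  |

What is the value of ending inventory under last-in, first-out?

Ending inventory = $8,975.45

Aug 13, 1096 sold [LIFO — newest first]: 251 @ $14.05 + 387 @ $19.20 + 366 @ $19.65 + 80 @ $18.00 + 12 @ $16.30 = $19,784.45
Ending inventory: 375 @ $14.85 + 209 @ $16.30 = $8,975.45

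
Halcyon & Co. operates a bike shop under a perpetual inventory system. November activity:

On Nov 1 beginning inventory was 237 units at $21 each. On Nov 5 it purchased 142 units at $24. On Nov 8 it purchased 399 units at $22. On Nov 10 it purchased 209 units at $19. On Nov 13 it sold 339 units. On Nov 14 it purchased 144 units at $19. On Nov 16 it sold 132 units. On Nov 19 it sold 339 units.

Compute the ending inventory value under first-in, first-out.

Ending inventory = $6,099

Nov 13, 339 sold [FIFO — oldest first]: 237 @ $21 + 102 @ $24 = $7,425
Nov 16, 132 sold [FIFO — oldest first]: 40 @ $24 + 92 @ $22 = $2,984
Nov 19, 339 sold [FIFO — oldest first]: 307 @ $22 + 32 @ $19 = $7,362
Total COGS = $7,425 + $2,984 + $7,362 = $17,771
Ending inventory: 177 @ $19 + 144 @ $19 = $6,099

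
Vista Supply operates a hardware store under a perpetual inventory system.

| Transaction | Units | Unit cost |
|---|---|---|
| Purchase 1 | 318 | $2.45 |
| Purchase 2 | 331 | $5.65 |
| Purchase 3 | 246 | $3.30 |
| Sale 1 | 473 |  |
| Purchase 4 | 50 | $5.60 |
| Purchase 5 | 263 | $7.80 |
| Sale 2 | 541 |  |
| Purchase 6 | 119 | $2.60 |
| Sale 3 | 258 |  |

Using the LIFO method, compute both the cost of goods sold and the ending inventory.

COGS = $5,967.10; ending inventory = $134.75

Sale 1 (473) [LIFO — newest first]: 246 @ $3.30 + 227 @ $5.65 = $2,094.35
Sale 2 (541) [LIFO — newest first]: 263 @ $7.80 + 50 @ $5.60 + 104 @ $5.65 + 124 @ $2.45 = $3,222.80
Sale 3 (258) [LIFO — newest first]: 119 @ $2.60 + 139 @ $2.45 = $649.95
Total COGS = $2,094.35 + $3,222.80 + $649.95 = $5,967.10
Ending inventory: 55 @ $2.45 = $134.75
Check: goods available $6,101.85 = COGS $5,967.10 + ending $134.75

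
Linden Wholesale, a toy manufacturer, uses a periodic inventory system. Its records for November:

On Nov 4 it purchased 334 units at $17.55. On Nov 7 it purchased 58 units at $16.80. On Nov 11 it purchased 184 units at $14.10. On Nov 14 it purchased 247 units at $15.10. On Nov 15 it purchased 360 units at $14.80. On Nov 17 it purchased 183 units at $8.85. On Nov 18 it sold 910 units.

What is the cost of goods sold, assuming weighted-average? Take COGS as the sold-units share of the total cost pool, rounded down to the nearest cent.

COGS = $13,395.35

Nov 18, sell 910: 910/1366 × $20,107.75 → $13,395.35
Ending inventory (cost pool remaining) = $6,712.40
Check: goods available $20,107.75 = COGS $13,395.35 + ending $6,712.40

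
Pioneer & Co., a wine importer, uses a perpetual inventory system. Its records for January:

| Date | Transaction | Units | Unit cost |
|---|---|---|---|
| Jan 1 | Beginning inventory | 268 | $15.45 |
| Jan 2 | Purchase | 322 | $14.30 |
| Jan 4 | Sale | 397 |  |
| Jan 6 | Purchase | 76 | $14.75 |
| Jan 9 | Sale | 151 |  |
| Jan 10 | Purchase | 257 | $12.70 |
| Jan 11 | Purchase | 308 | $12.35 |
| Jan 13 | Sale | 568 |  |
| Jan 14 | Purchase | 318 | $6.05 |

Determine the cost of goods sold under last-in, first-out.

COGS = $15,157.15

Jan 4, 397 sold [LIFO — newest first]: 322 @ $14.30 + 75 @ $15.45 = $5,763.35
Jan 9, 151 sold [LIFO — newest first]: 76 @ $14.75 + 75 @ $15.45 = $2,279.75
Jan 13, 568 sold [LIFO — newest first]: 308 @ $12.35 + 257 @ $12.70 + 3 @ $15.45 = $7,114.05
Total COGS = $5,763.35 + $2,279.75 + $7,114.05 = $15,157.15
Ending inventory: 115 @ $15.45 + 318 @ $6.05 = $3,700.65
Check: goods available $18,857.80 = COGS $15,157.15 + ending $3,700.65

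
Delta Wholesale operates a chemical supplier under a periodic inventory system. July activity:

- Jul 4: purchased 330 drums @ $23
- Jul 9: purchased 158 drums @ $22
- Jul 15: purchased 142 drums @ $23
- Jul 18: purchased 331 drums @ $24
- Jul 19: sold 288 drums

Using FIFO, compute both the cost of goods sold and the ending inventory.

Jul 19, 288 sold [FIFO — oldest first]: 288 @ $23 = $6,624
Ending inventory: 42 @ $23 + 158 @ $22 + 142 @ $23 + 331 @ $24 = $15,652

COGS = $6,624; ending inventory = $15,652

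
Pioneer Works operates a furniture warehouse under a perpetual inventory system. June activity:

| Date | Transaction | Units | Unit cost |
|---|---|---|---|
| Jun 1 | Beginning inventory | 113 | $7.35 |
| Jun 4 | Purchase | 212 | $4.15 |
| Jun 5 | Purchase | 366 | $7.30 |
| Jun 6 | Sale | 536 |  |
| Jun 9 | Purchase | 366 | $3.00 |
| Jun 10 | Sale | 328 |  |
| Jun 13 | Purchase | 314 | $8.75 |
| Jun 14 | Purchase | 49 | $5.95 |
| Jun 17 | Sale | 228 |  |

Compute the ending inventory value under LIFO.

Jun 6, 536 sold [LIFO — newest first]: 366 @ $7.30 + 170 @ $4.15 = $3,377.30
Jun 10, 328 sold [LIFO — newest first]: 328 @ $3.00 = $984.00
Jun 17, 228 sold [LIFO — newest first]: 49 @ $5.95 + 179 @ $8.75 = $1,857.80
Total COGS = $3,377.30 + $984.00 + $1,857.80 = $6,219.10
Ending inventory: 113 @ $7.35 + 42 @ $4.15 + 38 @ $3.00 + 135 @ $8.75 = $2,300.10
Check: goods available $8,519.20 = COGS $6,219.10 + ending $2,300.10

Ending inventory = $2,300.10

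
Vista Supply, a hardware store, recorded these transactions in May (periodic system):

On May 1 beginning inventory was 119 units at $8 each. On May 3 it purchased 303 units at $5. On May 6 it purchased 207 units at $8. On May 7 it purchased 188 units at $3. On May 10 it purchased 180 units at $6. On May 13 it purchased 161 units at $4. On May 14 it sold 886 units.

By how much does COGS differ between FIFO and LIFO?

$407

FIFO COGS: 119 @ $8 + 303 @ $5 + 207 @ $8 + 188 @ $3 + 69 @ $6 = $5,101
LIFO COGS: 161 @ $4 + 180 @ $6 + 188 @ $3 + 207 @ $8 + 150 @ $5 = $4,694
Difference = |$5,101 − $4,694| = $407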